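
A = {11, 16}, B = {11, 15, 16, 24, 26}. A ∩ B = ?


A ∩ B = elements in both A and B
A = {11, 16}
B = {11, 15, 16, 24, 26}
A ∩ B = {11, 16}

A ∩ B = {11, 16}


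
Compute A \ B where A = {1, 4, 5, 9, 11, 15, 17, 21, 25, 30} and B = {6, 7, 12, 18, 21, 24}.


A \ B = elements in A but not in B
A = {1, 4, 5, 9, 11, 15, 17, 21, 25, 30}
B = {6, 7, 12, 18, 21, 24}
Remove from A any elements in B
A \ B = {1, 4, 5, 9, 11, 15, 17, 25, 30}

A \ B = {1, 4, 5, 9, 11, 15, 17, 25, 30}


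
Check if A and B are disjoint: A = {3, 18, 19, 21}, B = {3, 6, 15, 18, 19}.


Disjoint means A ∩ B = ∅.
A ∩ B = {3, 18, 19}
A ∩ B ≠ ∅, so A and B are NOT disjoint.

No, A and B are not disjoint (A ∩ B = {3, 18, 19})


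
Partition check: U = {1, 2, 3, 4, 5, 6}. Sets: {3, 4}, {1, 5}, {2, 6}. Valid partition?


A partition requires: (1) non-empty parts, (2) pairwise disjoint, (3) union = U
Parts: {3, 4}, {1, 5}, {2, 6}
Union of parts: {1, 2, 3, 4, 5, 6}
U = {1, 2, 3, 4, 5, 6}
All non-empty? True
Pairwise disjoint? True
Covers U? True

Yes, valid partition


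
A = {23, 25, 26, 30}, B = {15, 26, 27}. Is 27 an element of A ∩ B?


A = {23, 25, 26, 30}, B = {15, 26, 27}
A ∩ B = elements in both A and B
A ∩ B = {26}
Checking if 27 ∈ A ∩ B
27 is not in A ∩ B → False

27 ∉ A ∩ B


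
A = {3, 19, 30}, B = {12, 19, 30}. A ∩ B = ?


A ∩ B = elements in both A and B
A = {3, 19, 30}
B = {12, 19, 30}
A ∩ B = {19, 30}

A ∩ B = {19, 30}


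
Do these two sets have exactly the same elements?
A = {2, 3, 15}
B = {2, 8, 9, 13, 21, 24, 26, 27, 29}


Two sets are equal iff they have exactly the same elements.
A = {2, 3, 15}
B = {2, 8, 9, 13, 21, 24, 26, 27, 29}
Differences: {3, 8, 9, 13, 15, 21, 24, 26, 27, 29}
A ≠ B

No, A ≠ B


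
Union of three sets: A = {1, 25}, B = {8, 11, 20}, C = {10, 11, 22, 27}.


A ∪ B = {1, 8, 11, 20, 25}
(A ∪ B) ∪ C = {1, 8, 10, 11, 20, 22, 25, 27}

A ∪ B ∪ C = {1, 8, 10, 11, 20, 22, 25, 27}


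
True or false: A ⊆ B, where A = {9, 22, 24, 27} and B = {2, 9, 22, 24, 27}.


A ⊆ B means every element of A is in B.
All elements of A are in B.
So A ⊆ B.

Yes, A ⊆ B


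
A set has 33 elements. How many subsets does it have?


Number of subsets = 2^n
= 2^33
= 8589934592

|P(A)| = 8589934592


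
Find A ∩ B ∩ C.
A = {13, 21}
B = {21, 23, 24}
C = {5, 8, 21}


A ∩ B = {21}
(A ∩ B) ∩ C = {21}

A ∩ B ∩ C = {21}


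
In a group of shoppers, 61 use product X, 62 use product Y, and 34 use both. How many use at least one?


|A ∪ B| = |A| + |B| - |A ∩ B|
= 61 + 62 - 34
= 89

|A ∪ B| = 89


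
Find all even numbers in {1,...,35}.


Checking each candidate:
Condition: even numbers in {1,...,35}
Result = {2, 4, 6, 8, 10, 12, 14, 16, 18, 20, 22, 24, 26, 28, 30, 32, 34}

{2, 4, 6, 8, 10, 12, 14, 16, 18, 20, 22, 24, 26, 28, 30, 32, 34}


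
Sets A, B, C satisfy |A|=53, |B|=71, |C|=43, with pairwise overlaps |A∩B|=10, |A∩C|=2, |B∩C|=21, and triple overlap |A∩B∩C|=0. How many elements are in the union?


|A∪B∪C| = |A|+|B|+|C| - |A∩B|-|A∩C|-|B∩C| + |A∩B∩C|
= 53+71+43 - 10-2-21 + 0
= 167 - 33 + 0
= 134

|A ∪ B ∪ C| = 134


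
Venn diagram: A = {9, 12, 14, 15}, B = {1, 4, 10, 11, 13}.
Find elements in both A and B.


A = {9, 12, 14, 15}
B = {1, 4, 10, 11, 13}
Region: in both A and B
Elements: ∅

Elements in both A and B: ∅


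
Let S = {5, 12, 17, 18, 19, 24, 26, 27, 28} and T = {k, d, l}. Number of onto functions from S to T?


n = |S| = 9, k = |T| = 3. Surjections via inclusion-exclusion:
S(n,k) = Σ(-1)^i × C(k,i) × (k-i)^n, i=0 to k
i=0: (-1)^0×C(3,0)×3^9 = 19683
i=1: (-1)^1×C(3,1)×2^9 = -1536
i=2: (-1)^2×C(3,2)×1^9 = 3
i=3: (-1)^3×C(3,3)×0^9 = 0
Total = 18150

Number of surjections = 18150


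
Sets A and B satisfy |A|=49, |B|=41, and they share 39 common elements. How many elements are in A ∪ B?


|A ∪ B| = |A| + |B| - |A ∩ B|
= 49 + 41 - 39
= 51

|A ∪ B| = 51


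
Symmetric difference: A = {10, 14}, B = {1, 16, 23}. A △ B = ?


A △ B = (A \ B) ∪ (B \ A) = elements in exactly one of A or B
A \ B = {10, 14}
B \ A = {1, 16, 23}
A △ B = {1, 10, 14, 16, 23}

A △ B = {1, 10, 14, 16, 23}


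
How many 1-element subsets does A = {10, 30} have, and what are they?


|A| = 2, so A has C(2,1) = 2 subsets of size 1.
Enumerate by choosing 1 elements from A at a time:
{10}, {30}

1-element subsets (2 total): {10}, {30}


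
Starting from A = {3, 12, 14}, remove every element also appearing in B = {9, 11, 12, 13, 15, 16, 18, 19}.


A \ B = elements in A but not in B
A = {3, 12, 14}
B = {9, 11, 12, 13, 15, 16, 18, 19}
Remove from A any elements in B
A \ B = {3, 14}

A \ B = {3, 14}


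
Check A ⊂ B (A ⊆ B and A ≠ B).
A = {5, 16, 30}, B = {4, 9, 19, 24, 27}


A ⊂ B requires: A ⊆ B AND A ≠ B.
A ⊆ B? No
A ⊄ B, so A is not a proper subset.

No, A is not a proper subset of B


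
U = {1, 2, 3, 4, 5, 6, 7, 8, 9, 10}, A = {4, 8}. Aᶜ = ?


Aᶜ = U \ A = elements in U but not in A
U = {1, 2, 3, 4, 5, 6, 7, 8, 9, 10}
A = {4, 8}
Aᶜ = {1, 2, 3, 5, 6, 7, 9, 10}

Aᶜ = {1, 2, 3, 5, 6, 7, 9, 10}


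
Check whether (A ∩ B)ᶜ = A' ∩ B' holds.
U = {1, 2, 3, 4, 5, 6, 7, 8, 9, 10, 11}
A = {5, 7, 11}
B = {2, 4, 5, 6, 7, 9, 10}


LHS: A ∩ B = {5, 7}
(A ∩ B)' = U \ (A ∩ B) = {1, 2, 3, 4, 6, 8, 9, 10, 11}
A' = {1, 2, 3, 4, 6, 8, 9, 10}, B' = {1, 3, 8, 11}
Claimed RHS: A' ∩ B' = {1, 3, 8}
Identity is INVALID: LHS = {1, 2, 3, 4, 6, 8, 9, 10, 11} but the RHS claimed here equals {1, 3, 8}. The correct form is (A ∩ B)' = A' ∪ B'.

Identity is invalid: (A ∩ B)' = {1, 2, 3, 4, 6, 8, 9, 10, 11} but A' ∩ B' = {1, 3, 8}. The correct De Morgan law is (A ∩ B)' = A' ∪ B'.


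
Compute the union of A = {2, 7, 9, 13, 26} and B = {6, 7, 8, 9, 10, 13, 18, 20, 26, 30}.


A ∪ B = all elements in A or B (or both)
A = {2, 7, 9, 13, 26}
B = {6, 7, 8, 9, 10, 13, 18, 20, 26, 30}
A ∪ B = {2, 6, 7, 8, 9, 10, 13, 18, 20, 26, 30}

A ∪ B = {2, 6, 7, 8, 9, 10, 13, 18, 20, 26, 30}


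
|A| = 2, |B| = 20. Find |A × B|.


|A × B| = |A| × |B|
= 2 × 20
= 40

|A × B| = 40


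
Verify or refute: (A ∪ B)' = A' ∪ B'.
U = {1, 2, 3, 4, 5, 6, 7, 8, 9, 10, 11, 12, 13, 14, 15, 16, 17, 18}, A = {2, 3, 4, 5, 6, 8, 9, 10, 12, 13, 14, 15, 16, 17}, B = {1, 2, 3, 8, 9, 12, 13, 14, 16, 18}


LHS: A ∪ B = {1, 2, 3, 4, 5, 6, 8, 9, 10, 12, 13, 14, 15, 16, 17, 18}
(A ∪ B)' = U \ (A ∪ B) = {7, 11}
A' = {1, 7, 11, 18}, B' = {4, 5, 6, 7, 10, 11, 15, 17}
Claimed RHS: A' ∪ B' = {1, 4, 5, 6, 7, 10, 11, 15, 17, 18}
Identity is INVALID: LHS = {7, 11} but the RHS claimed here equals {1, 4, 5, 6, 7, 10, 11, 15, 17, 18}. The correct form is (A ∪ B)' = A' ∩ B'.

Identity is invalid: (A ∪ B)' = {7, 11} but A' ∪ B' = {1, 4, 5, 6, 7, 10, 11, 15, 17, 18}. The correct De Morgan law is (A ∪ B)' = A' ∩ B'.


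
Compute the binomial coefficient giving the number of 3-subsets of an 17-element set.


C(n,k) = n! / (k!(n-k)!)
C(17,3) = 17! / (3!14!)
= 680

C(17,3) = 680


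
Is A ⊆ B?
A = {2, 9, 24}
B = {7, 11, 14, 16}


A ⊆ B means every element of A is in B.
Elements in A not in B: {2, 9, 24}
So A ⊄ B.

No, A ⊄ B


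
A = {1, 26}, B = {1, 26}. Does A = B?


Two sets are equal iff they have exactly the same elements.
A = {1, 26}
B = {1, 26}
Same elements → A = B

Yes, A = B


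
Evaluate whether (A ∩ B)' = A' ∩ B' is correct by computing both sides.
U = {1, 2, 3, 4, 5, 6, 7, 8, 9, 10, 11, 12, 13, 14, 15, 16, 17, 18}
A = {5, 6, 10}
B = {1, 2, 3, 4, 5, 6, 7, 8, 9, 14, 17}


LHS: A ∩ B = {5, 6}
(A ∩ B)' = U \ (A ∩ B) = {1, 2, 3, 4, 7, 8, 9, 10, 11, 12, 13, 14, 15, 16, 17, 18}
A' = {1, 2, 3, 4, 7, 8, 9, 11, 12, 13, 14, 15, 16, 17, 18}, B' = {10, 11, 12, 13, 15, 16, 18}
Claimed RHS: A' ∩ B' = {11, 12, 13, 15, 16, 18}
Identity is INVALID: LHS = {1, 2, 3, 4, 7, 8, 9, 10, 11, 12, 13, 14, 15, 16, 17, 18} but the RHS claimed here equals {11, 12, 13, 15, 16, 18}. The correct form is (A ∩ B)' = A' ∪ B'.

Identity is invalid: (A ∩ B)' = {1, 2, 3, 4, 7, 8, 9, 10, 11, 12, 13, 14, 15, 16, 17, 18} but A' ∩ B' = {11, 12, 13, 15, 16, 18}. The correct De Morgan law is (A ∩ B)' = A' ∪ B'.


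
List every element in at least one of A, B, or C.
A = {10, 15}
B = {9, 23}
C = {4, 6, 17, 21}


A ∪ B = {9, 10, 15, 23}
(A ∪ B) ∪ C = {4, 6, 9, 10, 15, 17, 21, 23}

A ∪ B ∪ C = {4, 6, 9, 10, 15, 17, 21, 23}


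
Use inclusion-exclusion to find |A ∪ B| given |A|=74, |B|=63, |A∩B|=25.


|A ∪ B| = |A| + |B| - |A ∩ B|
= 74 + 63 - 25
= 112

|A ∪ B| = 112


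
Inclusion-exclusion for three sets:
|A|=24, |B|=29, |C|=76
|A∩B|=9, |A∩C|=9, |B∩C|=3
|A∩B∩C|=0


|A∪B∪C| = |A|+|B|+|C| - |A∩B|-|A∩C|-|B∩C| + |A∩B∩C|
= 24+29+76 - 9-9-3 + 0
= 129 - 21 + 0
= 108

|A ∪ B ∪ C| = 108


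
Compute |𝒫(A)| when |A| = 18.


Number of subsets = 2^n
= 2^18
= 262144

|P(A)| = 262144


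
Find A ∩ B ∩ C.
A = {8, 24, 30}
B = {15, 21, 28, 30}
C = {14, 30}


A ∩ B = {30}
(A ∩ B) ∩ C = {30}

A ∩ B ∩ C = {30}


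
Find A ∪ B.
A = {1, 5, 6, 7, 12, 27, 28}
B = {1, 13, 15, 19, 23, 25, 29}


A ∪ B = all elements in A or B (or both)
A = {1, 5, 6, 7, 12, 27, 28}
B = {1, 13, 15, 19, 23, 25, 29}
A ∪ B = {1, 5, 6, 7, 12, 13, 15, 19, 23, 25, 27, 28, 29}

A ∪ B = {1, 5, 6, 7, 12, 13, 15, 19, 23, 25, 27, 28, 29}


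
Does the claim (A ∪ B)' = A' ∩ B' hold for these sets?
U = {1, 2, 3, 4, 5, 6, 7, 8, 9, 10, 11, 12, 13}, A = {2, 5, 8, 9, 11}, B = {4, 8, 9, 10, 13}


LHS: A ∪ B = {2, 4, 5, 8, 9, 10, 11, 13}
(A ∪ B)' = U \ (A ∪ B) = {1, 3, 6, 7, 12}
A' = {1, 3, 4, 6, 7, 10, 12, 13}, B' = {1, 2, 3, 5, 6, 7, 11, 12}
Claimed RHS: A' ∩ B' = {1, 3, 6, 7, 12}
Identity is VALID: LHS = RHS = {1, 3, 6, 7, 12} ✓

Identity is valid. (A ∪ B)' = A' ∩ B' = {1, 3, 6, 7, 12}


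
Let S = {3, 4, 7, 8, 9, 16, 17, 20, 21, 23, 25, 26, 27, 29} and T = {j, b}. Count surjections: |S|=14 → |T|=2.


n = |S| = 14, k = |T| = 2. Surjections via inclusion-exclusion:
S(n,k) = Σ(-1)^i × C(k,i) × (k-i)^n, i=0 to k
i=0: (-1)^0×C(2,0)×2^14 = 16384
i=1: (-1)^1×C(2,1)×1^14 = -2
i=2: (-1)^2×C(2,2)×0^14 = 0
Total = 16382

Number of surjections = 16382


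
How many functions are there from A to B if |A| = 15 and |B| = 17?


Each of |A| = 15 inputs maps to any of |B| = 17 outputs.
# functions = |B|^|A| = 17^15
= 2862423051509815793

Number of functions = 2862423051509815793


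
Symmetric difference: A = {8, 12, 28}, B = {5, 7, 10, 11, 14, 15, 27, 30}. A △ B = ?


A △ B = (A \ B) ∪ (B \ A) = elements in exactly one of A or B
A \ B = {8, 12, 28}
B \ A = {5, 7, 10, 11, 14, 15, 27, 30}
A △ B = {5, 7, 8, 10, 11, 12, 14, 15, 27, 28, 30}

A △ B = {5, 7, 8, 10, 11, 12, 14, 15, 27, 28, 30}


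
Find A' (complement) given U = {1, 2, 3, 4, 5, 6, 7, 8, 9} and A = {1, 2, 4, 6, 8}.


Aᶜ = U \ A = elements in U but not in A
U = {1, 2, 3, 4, 5, 6, 7, 8, 9}
A = {1, 2, 4, 6, 8}
Aᶜ = {3, 5, 7, 9}

Aᶜ = {3, 5, 7, 9}


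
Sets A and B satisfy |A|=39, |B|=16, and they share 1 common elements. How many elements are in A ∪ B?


|A ∪ B| = |A| + |B| - |A ∩ B|
= 39 + 16 - 1
= 54

|A ∪ B| = 54


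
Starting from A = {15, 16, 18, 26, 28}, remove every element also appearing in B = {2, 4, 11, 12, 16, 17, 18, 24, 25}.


A \ B = elements in A but not in B
A = {15, 16, 18, 26, 28}
B = {2, 4, 11, 12, 16, 17, 18, 24, 25}
Remove from A any elements in B
A \ B = {15, 26, 28}

A \ B = {15, 26, 28}


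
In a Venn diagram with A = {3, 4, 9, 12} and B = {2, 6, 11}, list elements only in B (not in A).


A = {3, 4, 9, 12}
B = {2, 6, 11}
Region: only in B (not in A)
Elements: {2, 6, 11}

Elements only in B (not in A): {2, 6, 11}


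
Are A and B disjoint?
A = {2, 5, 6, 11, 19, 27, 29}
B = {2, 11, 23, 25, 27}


Disjoint means A ∩ B = ∅.
A ∩ B = {2, 11, 27}
A ∩ B ≠ ∅, so A and B are NOT disjoint.

No, A and B are not disjoint (A ∩ B = {2, 11, 27})


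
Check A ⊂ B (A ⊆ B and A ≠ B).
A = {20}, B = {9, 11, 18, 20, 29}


A ⊂ B requires: A ⊆ B AND A ≠ B.
A ⊆ B? Yes
A = B? No
A ⊂ B: Yes (A is a proper subset of B)

Yes, A ⊂ B


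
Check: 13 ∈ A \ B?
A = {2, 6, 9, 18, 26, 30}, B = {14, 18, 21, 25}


A = {2, 6, 9, 18, 26, 30}, B = {14, 18, 21, 25}
A \ B = elements in A but not in B
A \ B = {2, 6, 9, 26, 30}
Checking if 13 ∈ A \ B
13 is not in A \ B → False

13 ∉ A \ B


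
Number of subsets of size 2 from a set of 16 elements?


C(n,k) = n! / (k!(n-k)!)
C(16,2) = 16! / (2!14!)
= 120

C(16,2) = 120


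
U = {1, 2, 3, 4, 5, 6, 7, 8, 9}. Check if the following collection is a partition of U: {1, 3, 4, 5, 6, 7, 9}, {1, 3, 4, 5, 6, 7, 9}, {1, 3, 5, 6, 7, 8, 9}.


A partition requires: (1) non-empty parts, (2) pairwise disjoint, (3) union = U
Parts: {1, 3, 4, 5, 6, 7, 9}, {1, 3, 4, 5, 6, 7, 9}, {1, 3, 5, 6, 7, 8, 9}
Union of parts: {1, 3, 4, 5, 6, 7, 8, 9}
U = {1, 2, 3, 4, 5, 6, 7, 8, 9}
All non-empty? True
Pairwise disjoint? False
Covers U? False

No, not a valid partition


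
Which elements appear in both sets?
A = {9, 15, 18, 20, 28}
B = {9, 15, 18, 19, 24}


A ∩ B = elements in both A and B
A = {9, 15, 18, 20, 28}
B = {9, 15, 18, 19, 24}
A ∩ B = {9, 15, 18}

A ∩ B = {9, 15, 18}


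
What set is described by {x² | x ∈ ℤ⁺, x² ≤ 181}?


Checking each candidate:
Condition: positive perfect squares ≤ 181
Result = {1, 4, 9, 16, 25, 36, 49, 64, 81, 100, 121, 144, 169}

{1, 4, 9, 16, 25, 36, 49, 64, 81, 100, 121, 144, 169}


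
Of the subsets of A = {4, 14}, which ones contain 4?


A subset of A contains 4 iff the remaining 1 elements form any subset of A \ {4}.
Count: 2^(n-1) = 2^1 = 2
Subsets containing 4: {4}, {4, 14}

Subsets containing 4 (2 total): {4}, {4, 14}


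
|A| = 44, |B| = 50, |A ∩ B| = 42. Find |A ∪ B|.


|A ∪ B| = |A| + |B| - |A ∩ B|
= 44 + 50 - 42
= 52

|A ∪ B| = 52


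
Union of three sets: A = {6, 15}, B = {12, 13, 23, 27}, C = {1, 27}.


A ∪ B = {6, 12, 13, 15, 23, 27}
(A ∪ B) ∪ C = {1, 6, 12, 13, 15, 23, 27}

A ∪ B ∪ C = {1, 6, 12, 13, 15, 23, 27}


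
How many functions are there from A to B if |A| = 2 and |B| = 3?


Each of |A| = 2 inputs maps to any of |B| = 3 outputs.
# functions = |B|^|A| = 3^2
= 9

Number of functions = 9


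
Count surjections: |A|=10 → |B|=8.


n = |A| = 10, k = |B| = 8. Surjections via inclusion-exclusion:
S(n,k) = Σ(-1)^i × C(k,i) × (k-i)^n, i=0 to k
i=0: (-1)^0×C(8,0)×8^10 = 1073741824
i=1: (-1)^1×C(8,1)×7^10 = -2259801992
i=2: (-1)^2×C(8,2)×6^10 = 1693052928
i=3: (-1)^3×C(8,3)×5^10 = -546875000
i=4: (-1)^4×C(8,4)×4^10 = 73400320
i=5: (-1)^5×C(8,5)×3^10 = -3306744
i=6: (-1)^6×C(8,6)×2^10 = 28672
i=7: (-1)^7×C(8,7)×1^10 = -8
i=8: (-1)^8×C(8,8)×0^10 = 0
Total = 30240000

Number of surjections = 30240000


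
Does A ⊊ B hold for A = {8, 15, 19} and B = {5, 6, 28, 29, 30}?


A ⊂ B requires: A ⊆ B AND A ≠ B.
A ⊆ B? No
A ⊄ B, so A is not a proper subset.

No, A is not a proper subset of B


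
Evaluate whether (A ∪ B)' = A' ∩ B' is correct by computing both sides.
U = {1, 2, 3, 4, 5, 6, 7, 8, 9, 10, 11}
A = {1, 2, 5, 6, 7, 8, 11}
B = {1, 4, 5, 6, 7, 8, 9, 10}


LHS: A ∪ B = {1, 2, 4, 5, 6, 7, 8, 9, 10, 11}
(A ∪ B)' = U \ (A ∪ B) = {3}
A' = {3, 4, 9, 10}, B' = {2, 3, 11}
Claimed RHS: A' ∩ B' = {3}
Identity is VALID: LHS = RHS = {3} ✓

Identity is valid. (A ∪ B)' = A' ∩ B' = {3}


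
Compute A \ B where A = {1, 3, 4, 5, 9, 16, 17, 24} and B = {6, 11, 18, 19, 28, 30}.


A \ B = elements in A but not in B
A = {1, 3, 4, 5, 9, 16, 17, 24}
B = {6, 11, 18, 19, 28, 30}
Remove from A any elements in B
A \ B = {1, 3, 4, 5, 9, 16, 17, 24}

A \ B = {1, 3, 4, 5, 9, 16, 17, 24}


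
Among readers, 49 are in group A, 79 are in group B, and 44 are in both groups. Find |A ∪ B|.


|A ∪ B| = |A| + |B| - |A ∩ B|
= 49 + 79 - 44
= 84

|A ∪ B| = 84


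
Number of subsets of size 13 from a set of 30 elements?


C(n,k) = n! / (k!(n-k)!)
C(30,13) = 30! / (13!17!)
= 119759850

C(30,13) = 119759850


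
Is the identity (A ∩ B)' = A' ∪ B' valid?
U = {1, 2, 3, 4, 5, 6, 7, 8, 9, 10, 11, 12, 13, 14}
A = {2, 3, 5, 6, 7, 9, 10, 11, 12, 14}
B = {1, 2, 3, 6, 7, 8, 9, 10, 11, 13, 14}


LHS: A ∩ B = {2, 3, 6, 7, 9, 10, 11, 14}
(A ∩ B)' = U \ (A ∩ B) = {1, 4, 5, 8, 12, 13}
A' = {1, 4, 8, 13}, B' = {4, 5, 12}
Claimed RHS: A' ∪ B' = {1, 4, 5, 8, 12, 13}
Identity is VALID: LHS = RHS = {1, 4, 5, 8, 12, 13} ✓

Identity is valid. (A ∩ B)' = A' ∪ B' = {1, 4, 5, 8, 12, 13}


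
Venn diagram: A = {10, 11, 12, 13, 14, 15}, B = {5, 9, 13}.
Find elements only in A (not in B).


A = {10, 11, 12, 13, 14, 15}
B = {5, 9, 13}
Region: only in A (not in B)
Elements: {10, 11, 12, 14, 15}

Elements only in A (not in B): {10, 11, 12, 14, 15}


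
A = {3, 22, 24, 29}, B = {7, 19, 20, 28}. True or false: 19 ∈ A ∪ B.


A = {3, 22, 24, 29}, B = {7, 19, 20, 28}
A ∪ B = all elements in A or B
A ∪ B = {3, 7, 19, 20, 22, 24, 28, 29}
Checking if 19 ∈ A ∪ B
19 is in A ∪ B → True

19 ∈ A ∪ B


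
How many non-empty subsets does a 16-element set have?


Total subsets = 2^n = 2^16 = 65536
Non-empty subsets exclude the empty set: 2^n - 1
= 65536 - 1
= 65535

Number of non-empty subsets = 65535


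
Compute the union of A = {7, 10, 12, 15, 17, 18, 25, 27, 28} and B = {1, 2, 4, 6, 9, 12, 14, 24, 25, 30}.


A ∪ B = all elements in A or B (or both)
A = {7, 10, 12, 15, 17, 18, 25, 27, 28}
B = {1, 2, 4, 6, 9, 12, 14, 24, 25, 30}
A ∪ B = {1, 2, 4, 6, 7, 9, 10, 12, 14, 15, 17, 18, 24, 25, 27, 28, 30}

A ∪ B = {1, 2, 4, 6, 7, 9, 10, 12, 14, 15, 17, 18, 24, 25, 27, 28, 30}


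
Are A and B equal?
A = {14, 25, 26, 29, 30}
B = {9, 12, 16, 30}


Two sets are equal iff they have exactly the same elements.
A = {14, 25, 26, 29, 30}
B = {9, 12, 16, 30}
Differences: {9, 12, 14, 16, 25, 26, 29}
A ≠ B

No, A ≠ B


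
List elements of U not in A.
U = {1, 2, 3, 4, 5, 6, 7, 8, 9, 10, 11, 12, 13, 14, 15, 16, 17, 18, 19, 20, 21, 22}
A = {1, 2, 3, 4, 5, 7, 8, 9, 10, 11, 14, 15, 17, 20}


Aᶜ = U \ A = elements in U but not in A
U = {1, 2, 3, 4, 5, 6, 7, 8, 9, 10, 11, 12, 13, 14, 15, 16, 17, 18, 19, 20, 21, 22}
A = {1, 2, 3, 4, 5, 7, 8, 9, 10, 11, 14, 15, 17, 20}
Aᶜ = {6, 12, 13, 16, 18, 19, 21, 22}

Aᶜ = {6, 12, 13, 16, 18, 19, 21, 22}


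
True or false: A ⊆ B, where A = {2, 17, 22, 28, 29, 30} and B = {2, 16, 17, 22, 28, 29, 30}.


A ⊆ B means every element of A is in B.
All elements of A are in B.
So A ⊆ B.

Yes, A ⊆ B


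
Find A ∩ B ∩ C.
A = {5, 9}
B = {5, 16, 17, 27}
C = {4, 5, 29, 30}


A ∩ B = {5}
(A ∩ B) ∩ C = {5}

A ∩ B ∩ C = {5}


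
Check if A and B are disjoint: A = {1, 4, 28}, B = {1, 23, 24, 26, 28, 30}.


Disjoint means A ∩ B = ∅.
A ∩ B = {1, 28}
A ∩ B ≠ ∅, so A and B are NOT disjoint.

No, A and B are not disjoint (A ∩ B = {1, 28})


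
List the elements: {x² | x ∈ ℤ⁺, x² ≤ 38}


Checking each candidate:
Condition: positive perfect squares ≤ 38
Result = {1, 4, 9, 16, 25, 36}

{1, 4, 9, 16, 25, 36}


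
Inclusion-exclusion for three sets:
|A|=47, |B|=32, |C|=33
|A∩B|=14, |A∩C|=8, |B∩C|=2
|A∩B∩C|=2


|A∪B∪C| = |A|+|B|+|C| - |A∩B|-|A∩C|-|B∩C| + |A∩B∩C|
= 47+32+33 - 14-8-2 + 2
= 112 - 24 + 2
= 90

|A ∪ B ∪ C| = 90


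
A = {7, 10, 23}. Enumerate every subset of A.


|A| = 3, so |P(A)| = 2^3 = 8
Enumerate subsets by cardinality (0 to 3):
∅, {7}, {10}, {23}, {7, 10}, {7, 23}, {10, 23}, {7, 10, 23}

P(A) has 8 subsets: ∅, {7}, {10}, {23}, {7, 10}, {7, 23}, {10, 23}, {7, 10, 23}


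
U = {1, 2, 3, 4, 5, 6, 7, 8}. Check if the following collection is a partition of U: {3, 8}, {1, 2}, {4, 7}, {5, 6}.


A partition requires: (1) non-empty parts, (2) pairwise disjoint, (3) union = U
Parts: {3, 8}, {1, 2}, {4, 7}, {5, 6}
Union of parts: {1, 2, 3, 4, 5, 6, 7, 8}
U = {1, 2, 3, 4, 5, 6, 7, 8}
All non-empty? True
Pairwise disjoint? True
Covers U? True

Yes, valid partition


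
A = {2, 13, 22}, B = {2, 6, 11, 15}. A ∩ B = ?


A ∩ B = elements in both A and B
A = {2, 13, 22}
B = {2, 6, 11, 15}
A ∩ B = {2}

A ∩ B = {2}


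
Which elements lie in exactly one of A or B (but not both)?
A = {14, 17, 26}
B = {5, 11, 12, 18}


A △ B = (A \ B) ∪ (B \ A) = elements in exactly one of A or B
A \ B = {14, 17, 26}
B \ A = {5, 11, 12, 18}
A △ B = {5, 11, 12, 14, 17, 18, 26}

A △ B = {5, 11, 12, 14, 17, 18, 26}


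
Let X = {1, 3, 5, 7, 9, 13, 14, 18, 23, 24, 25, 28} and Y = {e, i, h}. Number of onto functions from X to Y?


n = |X| = 12, k = |Y| = 3. Surjections via inclusion-exclusion:
S(n,k) = Σ(-1)^i × C(k,i) × (k-i)^n, i=0 to k
i=0: (-1)^0×C(3,0)×3^12 = 531441
i=1: (-1)^1×C(3,1)×2^12 = -12288
i=2: (-1)^2×C(3,2)×1^12 = 3
i=3: (-1)^3×C(3,3)×0^12 = 0
Total = 519156

Number of surjections = 519156


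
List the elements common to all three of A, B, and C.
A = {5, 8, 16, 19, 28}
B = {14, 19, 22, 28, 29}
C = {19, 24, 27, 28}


A ∩ B = {19, 28}
(A ∩ B) ∩ C = {19, 28}

A ∩ B ∩ C = {19, 28}


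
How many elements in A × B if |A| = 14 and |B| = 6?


|A × B| = |A| × |B|
= 14 × 6
= 84

|A × B| = 84


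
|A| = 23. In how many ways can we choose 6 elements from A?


C(n,k) = n! / (k!(n-k)!)
C(23,6) = 23! / (6!17!)
= 100947

C(23,6) = 100947


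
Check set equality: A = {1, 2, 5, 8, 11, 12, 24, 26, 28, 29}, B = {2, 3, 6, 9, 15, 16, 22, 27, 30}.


Two sets are equal iff they have exactly the same elements.
A = {1, 2, 5, 8, 11, 12, 24, 26, 28, 29}
B = {2, 3, 6, 9, 15, 16, 22, 27, 30}
Differences: {1, 3, 5, 6, 8, 9, 11, 12, 15, 16, 22, 24, 26, 27, 28, 29, 30}
A ≠ B

No, A ≠ B


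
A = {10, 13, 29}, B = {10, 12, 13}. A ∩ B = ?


A ∩ B = elements in both A and B
A = {10, 13, 29}
B = {10, 12, 13}
A ∩ B = {10, 13}

A ∩ B = {10, 13}


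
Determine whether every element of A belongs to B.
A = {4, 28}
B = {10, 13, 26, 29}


A ⊆ B means every element of A is in B.
Elements in A not in B: {4, 28}
So A ⊄ B.

No, A ⊄ B


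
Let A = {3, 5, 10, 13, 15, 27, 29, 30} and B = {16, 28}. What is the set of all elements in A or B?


A ∪ B = all elements in A or B (or both)
A = {3, 5, 10, 13, 15, 27, 29, 30}
B = {16, 28}
A ∪ B = {3, 5, 10, 13, 15, 16, 27, 28, 29, 30}

A ∪ B = {3, 5, 10, 13, 15, 16, 27, 28, 29, 30}


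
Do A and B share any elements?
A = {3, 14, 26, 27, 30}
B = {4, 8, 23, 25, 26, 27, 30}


Disjoint means A ∩ B = ∅.
A ∩ B = {26, 27, 30}
A ∩ B ≠ ∅, so A and B are NOT disjoint.

Yes — A and B share the element(s) of A ∩ B = {26, 27, 30}, so they are not disjoint


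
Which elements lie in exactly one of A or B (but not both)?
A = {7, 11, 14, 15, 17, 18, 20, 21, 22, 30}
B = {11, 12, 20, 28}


A △ B = (A \ B) ∪ (B \ A) = elements in exactly one of A or B
A \ B = {7, 14, 15, 17, 18, 21, 22, 30}
B \ A = {12, 28}
A △ B = {7, 12, 14, 15, 17, 18, 21, 22, 28, 30}

A △ B = {7, 12, 14, 15, 17, 18, 21, 22, 28, 30}


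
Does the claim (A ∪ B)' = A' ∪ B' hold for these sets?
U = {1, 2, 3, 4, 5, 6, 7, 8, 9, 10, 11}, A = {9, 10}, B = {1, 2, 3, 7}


LHS: A ∪ B = {1, 2, 3, 7, 9, 10}
(A ∪ B)' = U \ (A ∪ B) = {4, 5, 6, 8, 11}
A' = {1, 2, 3, 4, 5, 6, 7, 8, 11}, B' = {4, 5, 6, 8, 9, 10, 11}
Claimed RHS: A' ∪ B' = {1, 2, 3, 4, 5, 6, 7, 8, 9, 10, 11}
Identity is INVALID: LHS = {4, 5, 6, 8, 11} but the RHS claimed here equals {1, 2, 3, 4, 5, 6, 7, 8, 9, 10, 11}. The correct form is (A ∪ B)' = A' ∩ B'.

Identity is invalid: (A ∪ B)' = {4, 5, 6, 8, 11} but A' ∪ B' = {1, 2, 3, 4, 5, 6, 7, 8, 9, 10, 11}. The correct De Morgan law is (A ∪ B)' = A' ∩ B'.


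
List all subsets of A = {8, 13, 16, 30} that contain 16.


A subset of A contains 16 iff the remaining 3 elements form any subset of A \ {16}.
Count: 2^(n-1) = 2^3 = 8
Subsets containing 16: {16}, {8, 16}, {13, 16}, {16, 30}, {8, 13, 16}, {8, 16, 30}, {13, 16, 30}, {8, 13, 16, 30}

Subsets containing 16 (8 total): {16}, {8, 16}, {13, 16}, {16, 30}, {8, 13, 16}, {8, 16, 30}, {13, 16, 30}, {8, 13, 16, 30}


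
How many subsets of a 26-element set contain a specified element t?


Subsets of A containing t correspond to subsets of A \ {t}, which has 25 elements.
Count = 2^(n-1) = 2^25
= 33554432

Number of subsets containing t = 33554432


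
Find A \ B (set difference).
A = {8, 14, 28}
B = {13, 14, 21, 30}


A \ B = elements in A but not in B
A = {8, 14, 28}
B = {13, 14, 21, 30}
Remove from A any elements in B
A \ B = {8, 28}

A \ B = {8, 28}


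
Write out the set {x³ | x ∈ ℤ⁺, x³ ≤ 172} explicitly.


Checking each candidate:
Condition: positive perfect cubes ≤ 172
Result = {1, 8, 27, 64, 125}

{1, 8, 27, 64, 125}


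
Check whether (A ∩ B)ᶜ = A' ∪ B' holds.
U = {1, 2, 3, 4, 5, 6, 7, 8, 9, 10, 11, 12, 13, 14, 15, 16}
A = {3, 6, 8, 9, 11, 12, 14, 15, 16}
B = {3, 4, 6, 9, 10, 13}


LHS: A ∩ B = {3, 6, 9}
(A ∩ B)' = U \ (A ∩ B) = {1, 2, 4, 5, 7, 8, 10, 11, 12, 13, 14, 15, 16}
A' = {1, 2, 4, 5, 7, 10, 13}, B' = {1, 2, 5, 7, 8, 11, 12, 14, 15, 16}
Claimed RHS: A' ∪ B' = {1, 2, 4, 5, 7, 8, 10, 11, 12, 13, 14, 15, 16}
Identity is VALID: LHS = RHS = {1, 2, 4, 5, 7, 8, 10, 11, 12, 13, 14, 15, 16} ✓

Identity is valid. (A ∩ B)' = A' ∪ B' = {1, 2, 4, 5, 7, 8, 10, 11, 12, 13, 14, 15, 16}


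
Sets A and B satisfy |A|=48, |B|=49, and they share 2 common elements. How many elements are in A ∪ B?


|A ∪ B| = |A| + |B| - |A ∩ B|
= 48 + 49 - 2
= 95

|A ∪ B| = 95


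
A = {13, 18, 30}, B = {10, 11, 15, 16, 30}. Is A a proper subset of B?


A ⊂ B requires: A ⊆ B AND A ≠ B.
A ⊆ B? No
A ⊄ B, so A is not a proper subset.

No, A is not a proper subset of B


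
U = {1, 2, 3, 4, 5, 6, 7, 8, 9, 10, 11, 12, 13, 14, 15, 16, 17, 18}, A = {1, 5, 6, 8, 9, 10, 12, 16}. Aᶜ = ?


Aᶜ = U \ A = elements in U but not in A
U = {1, 2, 3, 4, 5, 6, 7, 8, 9, 10, 11, 12, 13, 14, 15, 16, 17, 18}
A = {1, 5, 6, 8, 9, 10, 12, 16}
Aᶜ = {2, 3, 4, 7, 11, 13, 14, 15, 17, 18}

Aᶜ = {2, 3, 4, 7, 11, 13, 14, 15, 17, 18}


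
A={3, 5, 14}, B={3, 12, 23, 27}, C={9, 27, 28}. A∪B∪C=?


A ∪ B = {3, 5, 12, 14, 23, 27}
(A ∪ B) ∪ C = {3, 5, 9, 12, 14, 23, 27, 28}

A ∪ B ∪ C = {3, 5, 9, 12, 14, 23, 27, 28}


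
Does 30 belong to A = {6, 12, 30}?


A = {6, 12, 30}
Checking if 30 is in A
30 is in A → True

30 ∈ A


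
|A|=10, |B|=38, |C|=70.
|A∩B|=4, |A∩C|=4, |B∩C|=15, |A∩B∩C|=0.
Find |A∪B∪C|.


|A∪B∪C| = |A|+|B|+|C| - |A∩B|-|A∩C|-|B∩C| + |A∩B∩C|
= 10+38+70 - 4-4-15 + 0
= 118 - 23 + 0
= 95

|A ∪ B ∪ C| = 95


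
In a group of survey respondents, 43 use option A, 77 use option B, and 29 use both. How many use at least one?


|A ∪ B| = |A| + |B| - |A ∩ B|
= 43 + 77 - 29
= 91

|A ∪ B| = 91


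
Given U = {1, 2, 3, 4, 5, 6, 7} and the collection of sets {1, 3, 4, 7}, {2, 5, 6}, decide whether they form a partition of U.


A partition requires: (1) non-empty parts, (2) pairwise disjoint, (3) union = U
Parts: {1, 3, 4, 7}, {2, 5, 6}
Union of parts: {1, 2, 3, 4, 5, 6, 7}
U = {1, 2, 3, 4, 5, 6, 7}
All non-empty? True
Pairwise disjoint? True
Covers U? True

Yes, valid partition


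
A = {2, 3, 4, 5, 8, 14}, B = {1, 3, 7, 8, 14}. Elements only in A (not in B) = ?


A = {2, 3, 4, 5, 8, 14}
B = {1, 3, 7, 8, 14}
Region: only in A (not in B)
Elements: {2, 4, 5}

Elements only in A (not in B): {2, 4, 5}


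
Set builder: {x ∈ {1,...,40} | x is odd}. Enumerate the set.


Checking each candidate:
Condition: odd numbers in {1,...,40}
Result = {1, 3, 5, 7, 9, 11, 13, 15, 17, 19, 21, 23, 25, 27, 29, 31, 33, 35, 37, 39}

{1, 3, 5, 7, 9, 11, 13, 15, 17, 19, 21, 23, 25, 27, 29, 31, 33, 35, 37, 39}


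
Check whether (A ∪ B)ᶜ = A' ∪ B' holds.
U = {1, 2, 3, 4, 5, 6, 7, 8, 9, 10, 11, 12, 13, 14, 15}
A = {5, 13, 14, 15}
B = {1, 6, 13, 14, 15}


LHS: A ∪ B = {1, 5, 6, 13, 14, 15}
(A ∪ B)' = U \ (A ∪ B) = {2, 3, 4, 7, 8, 9, 10, 11, 12}
A' = {1, 2, 3, 4, 6, 7, 8, 9, 10, 11, 12}, B' = {2, 3, 4, 5, 7, 8, 9, 10, 11, 12}
Claimed RHS: A' ∪ B' = {1, 2, 3, 4, 5, 6, 7, 8, 9, 10, 11, 12}
Identity is INVALID: LHS = {2, 3, 4, 7, 8, 9, 10, 11, 12} but the RHS claimed here equals {1, 2, 3, 4, 5, 6, 7, 8, 9, 10, 11, 12}. The correct form is (A ∪ B)' = A' ∩ B'.

Identity is invalid: (A ∪ B)' = {2, 3, 4, 7, 8, 9, 10, 11, 12} but A' ∪ B' = {1, 2, 3, 4, 5, 6, 7, 8, 9, 10, 11, 12}. The correct De Morgan law is (A ∪ B)' = A' ∩ B'.


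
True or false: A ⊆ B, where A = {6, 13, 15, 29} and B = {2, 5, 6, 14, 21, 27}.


A ⊆ B means every element of A is in B.
Elements in A not in B: {13, 15, 29}
So A ⊄ B.

No, A ⊄ B


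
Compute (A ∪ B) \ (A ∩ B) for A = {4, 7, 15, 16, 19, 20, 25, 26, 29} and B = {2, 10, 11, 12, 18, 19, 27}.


A △ B = (A \ B) ∪ (B \ A) = elements in exactly one of A or B
A \ B = {4, 7, 15, 16, 20, 25, 26, 29}
B \ A = {2, 10, 11, 12, 18, 27}
A △ B = {2, 4, 7, 10, 11, 12, 15, 16, 18, 20, 25, 26, 27, 29}

A △ B = {2, 4, 7, 10, 11, 12, 15, 16, 18, 20, 25, 26, 27, 29}


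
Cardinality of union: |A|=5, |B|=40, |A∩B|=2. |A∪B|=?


|A ∪ B| = |A| + |B| - |A ∩ B|
= 5 + 40 - 2
= 43

|A ∪ B| = 43


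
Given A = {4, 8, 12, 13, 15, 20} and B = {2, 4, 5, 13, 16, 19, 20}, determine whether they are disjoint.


Disjoint means A ∩ B = ∅.
A ∩ B = {4, 13, 20}
A ∩ B ≠ ∅, so A and B are NOT disjoint.

No, A and B are not disjoint (A ∩ B = {4, 13, 20})


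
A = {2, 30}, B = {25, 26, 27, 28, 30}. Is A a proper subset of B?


A ⊂ B requires: A ⊆ B AND A ≠ B.
A ⊆ B? No
A ⊄ B, so A is not a proper subset.

No, A is not a proper subset of B


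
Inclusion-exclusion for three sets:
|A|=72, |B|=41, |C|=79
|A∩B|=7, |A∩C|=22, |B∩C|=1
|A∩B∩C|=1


|A∪B∪C| = |A|+|B|+|C| - |A∩B|-|A∩C|-|B∩C| + |A∩B∩C|
= 72+41+79 - 7-22-1 + 1
= 192 - 30 + 1
= 163

|A ∪ B ∪ C| = 163


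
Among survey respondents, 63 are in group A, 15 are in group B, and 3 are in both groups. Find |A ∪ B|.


|A ∪ B| = |A| + |B| - |A ∩ B|
= 63 + 15 - 3
= 75

|A ∪ B| = 75


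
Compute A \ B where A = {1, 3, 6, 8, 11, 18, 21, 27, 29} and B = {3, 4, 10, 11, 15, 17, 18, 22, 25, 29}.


A \ B = elements in A but not in B
A = {1, 3, 6, 8, 11, 18, 21, 27, 29}
B = {3, 4, 10, 11, 15, 17, 18, 22, 25, 29}
Remove from A any elements in B
A \ B = {1, 6, 8, 21, 27}

A \ B = {1, 6, 8, 21, 27}


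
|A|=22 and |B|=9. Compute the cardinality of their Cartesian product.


|A × B| = |A| × |B|
= 22 × 9
= 198

|A × B| = 198


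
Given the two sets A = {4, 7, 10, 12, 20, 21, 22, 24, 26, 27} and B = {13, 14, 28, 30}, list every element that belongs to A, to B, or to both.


A ∪ B = all elements in A or B (or both)
A = {4, 7, 10, 12, 20, 21, 22, 24, 26, 27}
B = {13, 14, 28, 30}
A ∪ B = {4, 7, 10, 12, 13, 14, 20, 21, 22, 24, 26, 27, 28, 30}

A ∪ B = {4, 7, 10, 12, 13, 14, 20, 21, 22, 24, 26, 27, 28, 30}


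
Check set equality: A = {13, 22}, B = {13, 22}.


Two sets are equal iff they have exactly the same elements.
A = {13, 22}
B = {13, 22}
Same elements → A = B

Yes, A = B


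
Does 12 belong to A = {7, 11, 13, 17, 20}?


A = {7, 11, 13, 17, 20}
Checking if 12 is in A
12 is not in A → False

12 ∉ A


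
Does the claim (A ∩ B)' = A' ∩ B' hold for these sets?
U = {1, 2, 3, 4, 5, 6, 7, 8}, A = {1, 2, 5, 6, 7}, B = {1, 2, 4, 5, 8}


LHS: A ∩ B = {1, 2, 5}
(A ∩ B)' = U \ (A ∩ B) = {3, 4, 6, 7, 8}
A' = {3, 4, 8}, B' = {3, 6, 7}
Claimed RHS: A' ∩ B' = {3}
Identity is INVALID: LHS = {3, 4, 6, 7, 8} but the RHS claimed here equals {3}. The correct form is (A ∩ B)' = A' ∪ B'.

Identity is invalid: (A ∩ B)' = {3, 4, 6, 7, 8} but A' ∩ B' = {3}. The correct De Morgan law is (A ∩ B)' = A' ∪ B'.


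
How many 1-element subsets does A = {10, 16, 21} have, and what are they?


|A| = 3, so A has C(3,1) = 3 subsets of size 1.
Enumerate by choosing 1 elements from A at a time:
{10}, {16}, {21}

1-element subsets (3 total): {10}, {16}, {21}


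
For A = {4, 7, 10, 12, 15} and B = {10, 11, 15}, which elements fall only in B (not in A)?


A = {4, 7, 10, 12, 15}
B = {10, 11, 15}
Region: only in B (not in A)
Elements: {11}

Elements only in B (not in A): {11}


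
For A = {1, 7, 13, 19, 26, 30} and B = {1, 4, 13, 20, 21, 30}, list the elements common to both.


A ∩ B = elements in both A and B
A = {1, 7, 13, 19, 26, 30}
B = {1, 4, 13, 20, 21, 30}
A ∩ B = {1, 13, 30}

A ∩ B = {1, 13, 30}


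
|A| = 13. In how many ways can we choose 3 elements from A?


C(n,k) = n! / (k!(n-k)!)
C(13,3) = 13! / (3!10!)
= 286

C(13,3) = 286


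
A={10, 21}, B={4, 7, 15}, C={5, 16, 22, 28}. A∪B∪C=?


A ∪ B = {4, 7, 10, 15, 21}
(A ∪ B) ∪ C = {4, 5, 7, 10, 15, 16, 21, 22, 28}

A ∪ B ∪ C = {4, 5, 7, 10, 15, 16, 21, 22, 28}


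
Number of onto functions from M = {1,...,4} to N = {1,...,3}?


n = |M| = 4, k = |N| = 3. Surjections via inclusion-exclusion:
S(n,k) = Σ(-1)^i × C(k,i) × (k-i)^n, i=0 to k
i=0: (-1)^0×C(3,0)×3^4 = 81
i=1: (-1)^1×C(3,1)×2^4 = -48
i=2: (-1)^2×C(3,2)×1^4 = 3
i=3: (-1)^3×C(3,3)×0^4 = 0
Total = 36

Number of surjections = 36


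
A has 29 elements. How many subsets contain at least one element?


Total subsets = 2^n = 2^29 = 536870912
Non-empty subsets exclude the empty set: 2^n - 1
= 536870912 - 1
= 536870911

Number of non-empty subsets = 536870911


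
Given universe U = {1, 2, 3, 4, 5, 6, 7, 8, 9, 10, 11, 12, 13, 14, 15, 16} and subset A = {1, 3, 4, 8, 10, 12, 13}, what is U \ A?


Aᶜ = U \ A = elements in U but not in A
U = {1, 2, 3, 4, 5, 6, 7, 8, 9, 10, 11, 12, 13, 14, 15, 16}
A = {1, 3, 4, 8, 10, 12, 13}
Aᶜ = {2, 5, 6, 7, 9, 11, 14, 15, 16}

Aᶜ = {2, 5, 6, 7, 9, 11, 14, 15, 16}


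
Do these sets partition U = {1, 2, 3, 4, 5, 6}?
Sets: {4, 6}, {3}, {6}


A partition requires: (1) non-empty parts, (2) pairwise disjoint, (3) union = U
Parts: {4, 6}, {3}, {6}
Union of parts: {3, 4, 6}
U = {1, 2, 3, 4, 5, 6}
All non-empty? True
Pairwise disjoint? False
Covers U? False

No, not a valid partition


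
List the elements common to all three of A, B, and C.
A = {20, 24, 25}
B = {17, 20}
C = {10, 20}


A ∩ B = {20}
(A ∩ B) ∩ C = {20}

A ∩ B ∩ C = {20}


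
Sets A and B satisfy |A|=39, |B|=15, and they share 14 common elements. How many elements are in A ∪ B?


|A ∪ B| = |A| + |B| - |A ∩ B|
= 39 + 15 - 14
= 40

|A ∪ B| = 40


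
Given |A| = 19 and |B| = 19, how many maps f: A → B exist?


Each of |A| = 19 inputs maps to any of |B| = 19 outputs.
# functions = |B|^|A| = 19^19
= 1978419655660313589123979

Number of functions = 1978419655660313589123979


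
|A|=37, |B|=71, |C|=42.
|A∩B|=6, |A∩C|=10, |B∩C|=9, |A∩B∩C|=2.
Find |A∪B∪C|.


|A∪B∪C| = |A|+|B|+|C| - |A∩B|-|A∩C|-|B∩C| + |A∩B∩C|
= 37+71+42 - 6-10-9 + 2
= 150 - 25 + 2
= 127

|A ∪ B ∪ C| = 127


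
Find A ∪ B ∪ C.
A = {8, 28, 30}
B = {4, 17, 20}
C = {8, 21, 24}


A ∪ B = {4, 8, 17, 20, 28, 30}
(A ∪ B) ∪ C = {4, 8, 17, 20, 21, 24, 28, 30}

A ∪ B ∪ C = {4, 8, 17, 20, 21, 24, 28, 30}


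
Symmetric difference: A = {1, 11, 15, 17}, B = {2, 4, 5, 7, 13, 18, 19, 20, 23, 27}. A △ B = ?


A △ B = (A \ B) ∪ (B \ A) = elements in exactly one of A or B
A \ B = {1, 11, 15, 17}
B \ A = {2, 4, 5, 7, 13, 18, 19, 20, 23, 27}
A △ B = {1, 2, 4, 5, 7, 11, 13, 15, 17, 18, 19, 20, 23, 27}

A △ B = {1, 2, 4, 5, 7, 11, 13, 15, 17, 18, 19, 20, 23, 27}


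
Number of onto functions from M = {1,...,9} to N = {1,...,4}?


n = |M| = 9, k = |N| = 4. Surjections via inclusion-exclusion:
S(n,k) = Σ(-1)^i × C(k,i) × (k-i)^n, i=0 to k
i=0: (-1)^0×C(4,0)×4^9 = 262144
i=1: (-1)^1×C(4,1)×3^9 = -78732
i=2: (-1)^2×C(4,2)×2^9 = 3072
i=3: (-1)^3×C(4,3)×1^9 = -4
i=4: (-1)^4×C(4,4)×0^9 = 0
Total = 186480

Number of surjections = 186480


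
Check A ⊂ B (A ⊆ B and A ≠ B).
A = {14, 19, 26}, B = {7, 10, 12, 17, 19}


A ⊂ B requires: A ⊆ B AND A ≠ B.
A ⊆ B? No
A ⊄ B, so A is not a proper subset.

No, A is not a proper subset of B


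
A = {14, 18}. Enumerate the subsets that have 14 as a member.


A subset of A contains 14 iff the remaining 1 elements form any subset of A \ {14}.
Count: 2^(n-1) = 2^1 = 2
Subsets containing 14: {14}, {14, 18}

Subsets containing 14 (2 total): {14}, {14, 18}


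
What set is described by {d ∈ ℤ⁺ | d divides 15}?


Checking each candidate:
Condition: positive divisors of 15
Result = {1, 3, 5, 15}

{1, 3, 5, 15}


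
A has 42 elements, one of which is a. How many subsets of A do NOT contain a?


Subsets of A avoiding a are subsets of A \ {a}, which has 41 elements.
Count = 2^(n-1) = 2^41
= 2199023255552

Number of subsets avoiding a = 2199023255552


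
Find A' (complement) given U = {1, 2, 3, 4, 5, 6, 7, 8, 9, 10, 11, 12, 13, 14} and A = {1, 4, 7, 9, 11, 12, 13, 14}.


Aᶜ = U \ A = elements in U but not in A
U = {1, 2, 3, 4, 5, 6, 7, 8, 9, 10, 11, 12, 13, 14}
A = {1, 4, 7, 9, 11, 12, 13, 14}
Aᶜ = {2, 3, 5, 6, 8, 10}

Aᶜ = {2, 3, 5, 6, 8, 10}


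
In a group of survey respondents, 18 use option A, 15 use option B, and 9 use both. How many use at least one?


|A ∪ B| = |A| + |B| - |A ∩ B|
= 18 + 15 - 9
= 24

|A ∪ B| = 24


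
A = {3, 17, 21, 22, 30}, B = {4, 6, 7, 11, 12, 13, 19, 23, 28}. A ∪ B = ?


A ∪ B = all elements in A or B (or both)
A = {3, 17, 21, 22, 30}
B = {4, 6, 7, 11, 12, 13, 19, 23, 28}
A ∪ B = {3, 4, 6, 7, 11, 12, 13, 17, 19, 21, 22, 23, 28, 30}

A ∪ B = {3, 4, 6, 7, 11, 12, 13, 17, 19, 21, 22, 23, 28, 30}


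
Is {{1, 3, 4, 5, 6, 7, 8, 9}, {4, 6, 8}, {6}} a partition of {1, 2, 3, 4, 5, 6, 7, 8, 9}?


A partition requires: (1) non-empty parts, (2) pairwise disjoint, (3) union = U
Parts: {1, 3, 4, 5, 6, 7, 8, 9}, {4, 6, 8}, {6}
Union of parts: {1, 3, 4, 5, 6, 7, 8, 9}
U = {1, 2, 3, 4, 5, 6, 7, 8, 9}
All non-empty? True
Pairwise disjoint? False
Covers U? False

No, not a valid partition


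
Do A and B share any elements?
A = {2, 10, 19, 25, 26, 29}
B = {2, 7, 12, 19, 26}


Disjoint means A ∩ B = ∅.
A ∩ B = {2, 19, 26}
A ∩ B ≠ ∅, so A and B are NOT disjoint.

Yes — A and B share the element(s) of A ∩ B = {2, 19, 26}, so they are not disjoint


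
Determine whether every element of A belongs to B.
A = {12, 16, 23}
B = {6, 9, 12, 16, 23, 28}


A ⊆ B means every element of A is in B.
All elements of A are in B.
So A ⊆ B.

Yes, A ⊆ B


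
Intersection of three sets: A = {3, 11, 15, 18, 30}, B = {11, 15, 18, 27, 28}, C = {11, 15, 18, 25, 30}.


A ∩ B = {11, 15, 18}
(A ∩ B) ∩ C = {11, 15, 18}

A ∩ B ∩ C = {11, 15, 18}


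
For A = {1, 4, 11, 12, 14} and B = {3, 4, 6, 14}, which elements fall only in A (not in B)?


A = {1, 4, 11, 12, 14}
B = {3, 4, 6, 14}
Region: only in A (not in B)
Elements: {1, 11, 12}

Elements only in A (not in B): {1, 11, 12}


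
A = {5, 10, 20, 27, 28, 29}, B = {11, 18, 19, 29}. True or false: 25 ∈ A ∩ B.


A = {5, 10, 20, 27, 28, 29}, B = {11, 18, 19, 29}
A ∩ B = elements in both A and B
A ∩ B = {29}
Checking if 25 ∈ A ∩ B
25 is not in A ∩ B → False

25 ∉ A ∩ B


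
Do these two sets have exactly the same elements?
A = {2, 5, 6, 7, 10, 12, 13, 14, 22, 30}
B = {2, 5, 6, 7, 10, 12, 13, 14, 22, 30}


Two sets are equal iff they have exactly the same elements.
A = {2, 5, 6, 7, 10, 12, 13, 14, 22, 30}
B = {2, 5, 6, 7, 10, 12, 13, 14, 22, 30}
Same elements → A = B

Yes, A = B


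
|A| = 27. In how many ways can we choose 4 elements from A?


C(n,k) = n! / (k!(n-k)!)
C(27,4) = 27! / (4!23!)
= 17550

C(27,4) = 17550
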